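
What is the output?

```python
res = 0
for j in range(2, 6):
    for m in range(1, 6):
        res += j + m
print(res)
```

j=2,m=1: res = 0+3 = 3
j=2,m=2: res = 3+4 = 7
j=2,m=3: res = 7+5 = 12
j=2,m=4: res = 12+6 = 18
j=2,m=5: res = 18+7 = 25
j=3,m=1: res = 25+4 = 29
j=3,m=2: res = 29+5 = 34
j=3,m=3: res = 34+6 = 40
j=3,m=4: res = 40+7 = 47
j=3,m=5: res = 47+8 = 55
j=4,m=1: res = 55+5 = 60
j=4,m=2: res = 60+6 = 66
j=4,m=3: res = 66+7 = 73
j=4,m=4: res = 73+8 = 81
j=4,m=5: res = 81+9 = 90
j=5,m=1: res = 90+6 = 96
j=5,m=2: res = 96+7 = 103
j=5,m=3: res = 103+8 = 111
j=5,m=4: res = 111+9 = 120
j=5,m=5: res = 120+10 = 130

130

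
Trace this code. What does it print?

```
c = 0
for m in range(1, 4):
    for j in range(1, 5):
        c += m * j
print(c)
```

m=1,j=1: c = 0+1 = 1
m=1,j=2: c = 1+2 = 3
m=1,j=3: c = 3+3 = 6
m=1,j=4: c = 6+4 = 10
m=2,j=1: c = 10+2 = 12
m=2,j=2: c = 12+4 = 16
m=2,j=3: c = 16+6 = 22
m=2,j=4: c = 22+8 = 30
m=3,j=1: c = 30+3 = 33
m=3,j=2: c = 33+6 = 39
m=3,j=3: c = 39+9 = 48
m=3,j=4: c = 48+12 = 60

60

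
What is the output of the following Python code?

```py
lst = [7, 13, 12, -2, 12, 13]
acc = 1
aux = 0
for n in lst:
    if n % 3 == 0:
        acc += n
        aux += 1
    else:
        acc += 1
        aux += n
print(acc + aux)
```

62

n=7: not %3==0, acc = 1+1 = 2; aux=7
n=13: not %3==0, acc = 2+1 = 3; aux=20
n=12: %3==0, acc = 3+12 = 15; aux=21
n=-2: not %3==0, acc = 15+1 = 16; aux=19
n=12: %3==0, acc = 16+12 = 28; aux=20
n=13: not %3==0, acc = 28+1 = 29; aux=33
acc+aux = 29+33 = 62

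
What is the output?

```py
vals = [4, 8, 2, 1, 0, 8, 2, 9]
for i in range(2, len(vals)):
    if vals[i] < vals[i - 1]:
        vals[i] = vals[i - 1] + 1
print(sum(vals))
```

i=2: 2<8, vals[2] = 8+1 = 9 → [4, 8, 9, 1, 0, 8, 2, 9]
i=3: 1<9, vals[3] = 9+1 = 10 → [4, 8, 9, 10, 0, 8, 2, 9]
i=4: 0<10, vals[4] = 10+1 = 11 → [4, 8, 9, 10, 11, 8, 2, 9]
i=5: 8<11, vals[5] = 11+1 = 12 → [4, 8, 9, 10, 11, 12, 2, 9]
i=6: 2<12, vals[6] = 12+1 = 13 → [4, 8, 9, 10, 11, 12, 13, 9]
i=7: 9<13, vals[7] = 13+1 = 14 → [4, 8, 9, 10, 11, 12, 13, 14]
sum = 81

81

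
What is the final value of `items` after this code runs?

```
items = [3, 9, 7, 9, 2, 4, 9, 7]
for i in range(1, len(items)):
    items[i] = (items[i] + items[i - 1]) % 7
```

[3, 5, 5, 0, 2, 6, 1, 1]

i=1: items[1] = (9+3)%7 = 5 → [3, 5, 7, 9, 2, 4, 9, 7]
i=2: items[2] = (7+5)%7 = 5 → [3, 5, 5, 9, 2, 4, 9, 7]
i=3: items[3] = (9+5)%7 = 0 → [3, 5, 5, 0, 2, 4, 9, 7]
i=4: items[4] = (2+0)%7 = 2 → [3, 5, 5, 0, 2, 4, 9, 7]
i=5: items[5] = (4+2)%7 = 6 → [3, 5, 5, 0, 2, 6, 9, 7]
i=6: items[6] = (9+6)%7 = 1 → [3, 5, 5, 0, 2, 6, 1, 7]
i=7: items[7] = (7+1)%7 = 1 → [3, 5, 5, 0, 2, 6, 1, 1]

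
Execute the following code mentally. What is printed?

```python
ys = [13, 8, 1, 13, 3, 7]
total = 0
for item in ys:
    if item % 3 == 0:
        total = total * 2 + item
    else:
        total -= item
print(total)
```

item=13: not %3==0, total = 0-13 = -13
item=8: not %3==0, total = (-13)-8 = -21
item=1: not %3==0, total = (-21)-1 = -22
item=13: not %3==0, total = (-22)-13 = -35
item=3: %3==0, total = (-35)*2+3 = -67
item=7: not %3==0, total = (-67)-7 = -74

-74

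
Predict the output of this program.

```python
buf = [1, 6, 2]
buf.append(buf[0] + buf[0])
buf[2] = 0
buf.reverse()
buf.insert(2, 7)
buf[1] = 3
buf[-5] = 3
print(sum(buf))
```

append buf[0]+buf[0] = 1+1 = 2 → [1, 6, 2, 2]
buf[2] = 0 → [1, 6, 0, 2]
reverse → [2, 0, 6, 1]
insert 7 at 2 → [2, 0, 7, 6, 1]
buf[1] = 3 → [2, 3, 7, 6, 1]
buf[-5] = 3 → [3, 3, 7, 6, 1]
sum = 20

20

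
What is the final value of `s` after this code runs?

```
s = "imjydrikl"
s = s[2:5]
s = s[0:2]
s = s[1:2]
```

'y'

slice [2:5] → 'jyd'
slice [0:2] → 'jy'
slice [1:2] → 'y'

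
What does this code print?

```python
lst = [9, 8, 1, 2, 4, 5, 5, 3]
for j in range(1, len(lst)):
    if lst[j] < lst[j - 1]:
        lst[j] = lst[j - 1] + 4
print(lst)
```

[9, 13, 17, 21, 25, 29, 33, 37]

j=1: 8<9, lst[1] = 9+4 = 13 → [9, 13, 1, 2, 4, 5, 5, 3]
j=2: 1<13, lst[2] = 13+4 = 17 → [9, 13, 17, 2, 4, 5, 5, 3]
j=3: 2<17, lst[3] = 17+4 = 21 → [9, 13, 17, 21, 4, 5, 5, 3]
j=4: 4<21, lst[4] = 21+4 = 25 → [9, 13, 17, 21, 25, 5, 5, 3]
j=5: 5<25, lst[5] = 25+4 = 29 → [9, 13, 17, 21, 25, 29, 5, 3]
j=6: 5<29, lst[6] = 29+4 = 33 → [9, 13, 17, 21, 25, 29, 33, 3]
j=7: 3<33, lst[7] = 33+4 = 37 → [9, 13, 17, 21, 25, 29, 33, 37]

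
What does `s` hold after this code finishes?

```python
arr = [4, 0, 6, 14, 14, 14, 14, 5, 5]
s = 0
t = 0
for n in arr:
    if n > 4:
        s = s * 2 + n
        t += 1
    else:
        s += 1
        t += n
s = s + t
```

1506

n=4: not >4, s = 0+1 = 1; t=4
n=0: not >4, s = 1+1 = 2; t=4
n=6: >4, s = 2*2+6 = 10; t=5
n=14: >4, s = 10*2+14 = 34; t=6
n=14: >4, s = 34*2+14 = 82; t=7
n=14: >4, s = 82*2+14 = 178; t=8
n=14: >4, s = 178*2+14 = 370; t=9
n=5: >4, s = 370*2+5 = 745; t=10
n=5: >4, s = 745*2+5 = 1495; t=11
s+t = 1495+11 = 1506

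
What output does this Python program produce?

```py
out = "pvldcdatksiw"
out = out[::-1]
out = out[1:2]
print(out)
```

reverse → 'wisktadcdlvp'
slice [1:2] → 'i'

i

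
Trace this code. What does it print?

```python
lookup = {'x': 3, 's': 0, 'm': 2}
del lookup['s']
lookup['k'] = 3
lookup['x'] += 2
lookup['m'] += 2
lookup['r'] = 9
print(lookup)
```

del 's' → {'x': 3, 'm': 2}
lookup['k'] = 3 → {'x': 3, 'm': 2, 'k': 3}
lookup['x'] = 3+2 = 5 → {'x': 5, 'm': 2, 'k': 3}
lookup['m'] = 2+2 = 4 → {'x': 5, 'm': 4, 'k': 3}
lookup['r'] = 9 → {'x': 5, 'm': 4, 'k': 3, 'r': 9}

{'x': 5, 'm': 4, 'k': 3, 'r': 9}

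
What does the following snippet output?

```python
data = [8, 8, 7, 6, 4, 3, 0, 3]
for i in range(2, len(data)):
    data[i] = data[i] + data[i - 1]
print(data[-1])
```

31

i=2: data[2] = 7+8 = 15 → [8, 8, 15, 6, 4, 3, 0, 3]
i=3: data[3] = 6+15 = 21 → [8, 8, 15, 21, 4, 3, 0, 3]
i=4: data[4] = 4+21 = 25 → [8, 8, 15, 21, 25, 3, 0, 3]
i=5: data[5] = 3+25 = 28 → [8, 8, 15, 21, 25, 28, 0, 3]
i=6: data[6] = 0+28 = 28 → [8, 8, 15, 21, 25, 28, 28, 3]
i=7: data[7] = 3+28 = 31 → [8, 8, 15, 21, 25, 28, 28, 31]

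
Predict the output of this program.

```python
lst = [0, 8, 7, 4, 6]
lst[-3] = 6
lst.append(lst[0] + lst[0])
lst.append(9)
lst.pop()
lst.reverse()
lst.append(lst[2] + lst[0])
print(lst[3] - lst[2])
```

2

lst[-3] = 6 → [0, 8, 6, 4, 6]
append lst[0]+lst[0] = 0+0 = 0 → [0, 8, 6, 4, 6, 0]
append 9 → [0, 8, 6, 4, 6, 0, 9]
pop() removes 9 → [0, 8, 6, 4, 6, 0]
reverse → [0, 6, 4, 6, 8, 0]
append lst[2]+lst[0] = 4+0 = 4 → [0, 6, 4, 6, 8, 0, 4]
lst[3]-lst[2] = 6-4 = 2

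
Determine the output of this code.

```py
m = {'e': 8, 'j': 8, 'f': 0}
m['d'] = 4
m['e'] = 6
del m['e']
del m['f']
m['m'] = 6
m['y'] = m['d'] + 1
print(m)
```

m['d'] = 4 → {'e': 8, 'j': 8, 'f': 0, 'd': 4}
m['e'] = 6 → {'e': 6, 'j': 8, 'f': 0, 'd': 4}
del 'e' → {'j': 8, 'f': 0, 'd': 4}
del 'f' → {'j': 8, 'd': 4}
m['m'] = 6 → {'j': 8, 'd': 4, 'm': 6}
m['y'] = m['d']+1 = 5 → {'j': 8, 'd': 4, 'm': 6, 'y': 5}

{'j': 8, 'd': 4, 'm': 6, 'y': 5}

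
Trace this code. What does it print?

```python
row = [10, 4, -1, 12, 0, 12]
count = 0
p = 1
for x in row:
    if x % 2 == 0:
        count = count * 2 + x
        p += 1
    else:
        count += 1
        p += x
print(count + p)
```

265

x=10: even, count = 0*2+10 = 10; p=2
x=4: even, count = 10*2+4 = 24; p=3
x=-1: not even, count = 24+1 = 25; p=2
x=12: even, count = 25*2+12 = 62; p=3
x=0: even, count = 62*2+0 = 124; p=4
x=12: even, count = 124*2+12 = 260; p=5
count+p = 260+5 = 265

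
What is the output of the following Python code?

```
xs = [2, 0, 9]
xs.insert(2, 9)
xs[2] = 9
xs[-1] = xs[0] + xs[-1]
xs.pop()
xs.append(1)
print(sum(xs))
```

12

insert 9 at 2 → [2, 0, 9, 9]
xs[2] = 9 → [2, 0, 9, 9]
xs[-1] = xs[0]+xs[-1] = 2+9 = 11 → [2, 0, 9, 11]
pop() removes 11 → [2, 0, 9]
append 1 → [2, 0, 9, 1]
sum = 12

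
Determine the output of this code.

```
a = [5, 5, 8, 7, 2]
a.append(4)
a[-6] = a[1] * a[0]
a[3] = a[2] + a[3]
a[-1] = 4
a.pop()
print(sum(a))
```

append 4 → [5, 5, 8, 7, 2, 4]
a[-6] = a[1]*a[0] = 5*5 = 25 → [25, 5, 8, 7, 2, 4]
a[3] = a[2]+a[3] = 8+7 = 15 → [25, 5, 8, 15, 2, 4]
a[-1] = 4 → [25, 5, 8, 15, 2, 4]
pop() removes 4 → [25, 5, 8, 15, 2]
sum = 55

55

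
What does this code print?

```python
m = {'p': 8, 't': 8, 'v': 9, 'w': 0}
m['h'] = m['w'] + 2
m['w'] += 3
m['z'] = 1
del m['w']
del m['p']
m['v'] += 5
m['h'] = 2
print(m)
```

m['h'] = m['w']+2 = 2 → {'p': 8, 't': 8, 'v': 9, 'w': 0, 'h': 2}
m['w'] = 0+3 = 3 → {'p': 8, 't': 8, 'v': 9, 'w': 3, 'h': 2}
m['z'] = 1 → {'p': 8, 't': 8, 'v': 9, 'w': 3, 'h': 2, 'z': 1}
del 'w' → {'p': 8, 't': 8, 'v': 9, 'h': 2, 'z': 1}
del 'p' → {'t': 8, 'v': 9, 'h': 2, 'z': 1}
m['v'] = 9+5 = 14 → {'t': 8, 'v': 14, 'h': 2, 'z': 1}
m['h'] = 2 → {'t': 8, 'v': 14, 'h': 2, 'z': 1}

{'t': 8, 'v': 14, 'h': 2, 'z': 1}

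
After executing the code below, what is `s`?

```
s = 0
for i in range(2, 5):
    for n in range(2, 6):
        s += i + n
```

i=2,n=2: s = 0+4 = 4
i=2,n=3: s = 4+5 = 9
i=2,n=4: s = 9+6 = 15
i=2,n=5: s = 15+7 = 22
i=3,n=2: s = 22+5 = 27
i=3,n=3: s = 27+6 = 33
i=3,n=4: s = 33+7 = 40
i=3,n=5: s = 40+8 = 48
i=4,n=2: s = 48+6 = 54
i=4,n=3: s = 54+7 = 61
i=4,n=4: s = 61+8 = 69
i=4,n=5: s = 69+9 = 78

78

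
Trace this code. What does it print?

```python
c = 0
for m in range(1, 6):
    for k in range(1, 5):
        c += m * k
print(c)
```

m=1,k=1: c = 0+1 = 1
m=1,k=2: c = 1+2 = 3
m=1,k=3: c = 3+3 = 6
m=1,k=4: c = 6+4 = 10
m=2,k=1: c = 10+2 = 12
m=2,k=2: c = 12+4 = 16
m=2,k=3: c = 16+6 = 22
m=2,k=4: c = 22+8 = 30
m=3,k=1: c = 30+3 = 33
m=3,k=2: c = 33+6 = 39
m=3,k=3: c = 39+9 = 48
m=3,k=4: c = 48+12 = 60
m=4,k=1: c = 60+4 = 64
m=4,k=2: c = 64+8 = 72
m=4,k=3: c = 72+12 = 84
m=4,k=4: c = 84+16 = 100
m=5,k=1: c = 100+5 = 105
m=5,k=2: c = 105+10 = 115
m=5,k=3: c = 115+15 = 130
m=5,k=4: c = 130+20 = 150

150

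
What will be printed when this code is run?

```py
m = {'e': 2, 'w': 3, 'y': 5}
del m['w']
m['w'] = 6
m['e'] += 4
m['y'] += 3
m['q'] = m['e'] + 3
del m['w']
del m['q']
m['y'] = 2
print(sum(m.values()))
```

del 'w' → {'e': 2, 'y': 5}
m['w'] = 6 → {'e': 2, 'y': 5, 'w': 6}
m['e'] = 2+4 = 6 → {'e': 6, 'y': 5, 'w': 6}
m['y'] = 5+3 = 8 → {'e': 6, 'y': 8, 'w': 6}
m['q'] = m['e']+3 = 9 → {'e': 6, 'y': 8, 'w': 6, 'q': 9}
del 'w' → {'e': 6, 'y': 8, 'q': 9}
del 'q' → {'e': 6, 'y': 8}
m['y'] = 2 → {'e': 6, 'y': 2}
sum of values = 8

8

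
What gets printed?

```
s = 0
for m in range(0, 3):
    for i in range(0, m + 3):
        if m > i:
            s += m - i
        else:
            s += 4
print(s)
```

m=0,i=0: not 0>0, s = 0+4 = 4
m=0,i=1: not 0>1, s = 4+4 = 8
m=0,i=2: not 0>2, s = 8+4 = 12
m=1,i=0: 1>0, s = 12+1 = 13
m=1,i=1: not 1>1, s = 13+4 = 17
m=1,i=2: not 1>2, s = 17+4 = 21
m=1,i=3: not 1>3, s = 21+4 = 25
m=2,i=0: 2>0, s = 25+2 = 27
m=2,i=1: 2>1, s = 27+1 = 28
m=2,i=2: not 2>2, s = 28+4 = 32
m=2,i=3: not 2>3, s = 32+4 = 36
m=2,i=4: not 2>4, s = 36+4 = 40

40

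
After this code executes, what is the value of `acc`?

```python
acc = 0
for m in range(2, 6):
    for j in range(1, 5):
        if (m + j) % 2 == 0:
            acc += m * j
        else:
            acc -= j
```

48

m=2,j=1: odd sum, acc = 0-1 = -1
m=2,j=2: even sum, acc = (-1)+4 = 3
m=2,j=3: odd sum, acc = 3-3 = 0
m=2,j=4: even sum, acc = 0+8 = 8
m=3,j=1: even sum, acc = 8+3 = 11
m=3,j=2: odd sum, acc = 11-2 = 9
m=3,j=3: even sum, acc = 9+9 = 18
m=3,j=4: odd sum, acc = 18-4 = 14
m=4,j=1: odd sum, acc = 14-1 = 13
m=4,j=2: even sum, acc = 13+8 = 21
m=4,j=3: odd sum, acc = 21-3 = 18
m=4,j=4: even sum, acc = 18+16 = 34
m=5,j=1: even sum, acc = 34+5 = 39
m=5,j=2: odd sum, acc = 39-2 = 37
m=5,j=3: even sum, acc = 37+15 = 52
m=5,j=4: odd sum, acc = 52-4 = 48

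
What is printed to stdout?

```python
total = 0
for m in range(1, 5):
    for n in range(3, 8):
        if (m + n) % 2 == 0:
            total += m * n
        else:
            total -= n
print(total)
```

m=1,n=3: even sum, total = 0+3 = 3
m=1,n=4: odd sum, total = 3-4 = -1
m=1,n=5: even sum, total = (-1)+5 = 4
m=1,n=6: odd sum, total = 4-6 = -2
m=1,n=7: even sum, total = (-2)+7 = 5
m=2,n=3: odd sum, total = 5-3 = 2
m=2,n=4: even sum, total = 2+8 = 10
m=2,n=5: odd sum, total = 10-5 = 5
m=2,n=6: even sum, total = 5+12 = 17
m=2,n=7: odd sum, total = 17-7 = 10
m=3,n=3: even sum, total = 10+9 = 19
m=3,n=4: odd sum, total = 19-4 = 15
m=3,n=5: even sum, total = 15+15 = 30
m=3,n=6: odd sum, total = 30-6 = 24
m=3,n=7: even sum, total = 24+21 = 45
m=4,n=3: odd sum, total = 45-3 = 42
m=4,n=4: even sum, total = 42+16 = 58
m=4,n=5: odd sum, total = 58-5 = 53
m=4,n=6: even sum, total = 53+24 = 77
m=4,n=7: odd sum, total = 77-7 = 70

70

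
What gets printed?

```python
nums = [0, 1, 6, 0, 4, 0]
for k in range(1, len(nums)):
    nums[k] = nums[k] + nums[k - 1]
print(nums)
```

[0, 1, 7, 7, 11, 11]

k=1: nums[1] = 1+0 = 1 → [0, 1, 6, 0, 4, 0]
k=2: nums[2] = 6+1 = 7 → [0, 1, 7, 0, 4, 0]
k=3: nums[3] = 0+7 = 7 → [0, 1, 7, 7, 4, 0]
k=4: nums[4] = 4+7 = 11 → [0, 1, 7, 7, 11, 0]
k=5: nums[5] = 0+11 = 11 → [0, 1, 7, 7, 11, 11]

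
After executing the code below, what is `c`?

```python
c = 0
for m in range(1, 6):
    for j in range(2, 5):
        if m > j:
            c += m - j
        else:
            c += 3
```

37

m=1,j=2: not 1>2, c = 0+3 = 3
m=1,j=3: not 1>3, c = 3+3 = 6
m=1,j=4: not 1>4, c = 6+3 = 9
m=2,j=2: not 2>2, c = 9+3 = 12
m=2,j=3: not 2>3, c = 12+3 = 15
m=2,j=4: not 2>4, c = 15+3 = 18
m=3,j=2: 3>2, c = 18+1 = 19
m=3,j=3: not 3>3, c = 19+3 = 22
m=3,j=4: not 3>4, c = 22+3 = 25
m=4,j=2: 4>2, c = 25+2 = 27
m=4,j=3: 4>3, c = 27+1 = 28
m=4,j=4: not 4>4, c = 28+3 = 31
m=5,j=2: 5>2, c = 31+3 = 34
m=5,j=3: 5>3, c = 34+2 = 36
m=5,j=4: 5>4, c = 36+1 = 37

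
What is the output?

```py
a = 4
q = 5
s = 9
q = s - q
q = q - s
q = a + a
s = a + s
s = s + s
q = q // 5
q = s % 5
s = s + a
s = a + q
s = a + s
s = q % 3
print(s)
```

1

q = 9-5 = 4
q = 4-9 = -5
q = 4+4 = 8
s = 4+9 = 13
s = 13+13 = 26
q = 8//5 = 1
q = 26%5 = 1
s = 26+4 = 30
s = 4+1 = 5
s = 4+5 = 9
s = 1%3 = 1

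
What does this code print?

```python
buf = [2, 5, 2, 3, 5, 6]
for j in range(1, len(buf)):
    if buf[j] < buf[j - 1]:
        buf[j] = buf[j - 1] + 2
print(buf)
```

[2, 5, 7, 9, 11, 13]

j=1: 5>=2, unchanged → [2, 5, 2, 3, 5, 6]
j=2: 2<5, buf[2] = 5+2 = 7 → [2, 5, 7, 3, 5, 6]
j=3: 3<7, buf[3] = 7+2 = 9 → [2, 5, 7, 9, 5, 6]
j=4: 5<9, buf[4] = 9+2 = 11 → [2, 5, 7, 9, 11, 6]
j=5: 6<11, buf[5] = 11+2 = 13 → [2, 5, 7, 9, 11, 13]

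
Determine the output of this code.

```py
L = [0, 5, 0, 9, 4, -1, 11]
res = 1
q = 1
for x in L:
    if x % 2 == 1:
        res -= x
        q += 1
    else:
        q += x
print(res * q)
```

-207

x=0: not odd; q=1
x=5: odd, res = 1-5 = -4; q=2
x=0: not odd; q=2
x=9: odd, res = (-4)-9 = -13; q=3
x=4: not odd; q=7
x=-1: odd, res = (-13)-(-1) = -12; q=8
x=11: odd, res = (-12)-11 = -23; q=9
res*q = (-23)*9 = -207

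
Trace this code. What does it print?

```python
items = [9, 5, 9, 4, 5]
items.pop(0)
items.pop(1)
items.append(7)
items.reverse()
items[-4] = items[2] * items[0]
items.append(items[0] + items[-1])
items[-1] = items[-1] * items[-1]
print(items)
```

pop(0) removes 9 → [5, 9, 4, 5]
pop(1) removes 9 → [5, 4, 5]
append 7 → [5, 4, 5, 7]
reverse → [7, 5, 4, 5]
items[-4] = items[2]*items[0] = 4*7 = 28 → [28, 5, 4, 5]
append items[0]+items[-1] = 28+5 = 33 → [28, 5, 4, 5, 33]
items[-1] = items[-1]*items[-1] = 33*33 = 1089 → [28, 5, 4, 5, 1089]

[28, 5, 4, 5, 1089]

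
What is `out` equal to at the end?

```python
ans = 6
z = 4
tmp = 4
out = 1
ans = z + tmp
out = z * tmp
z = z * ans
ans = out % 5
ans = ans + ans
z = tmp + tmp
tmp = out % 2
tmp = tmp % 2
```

16

ans = 4+4 = 8
out = 4*4 = 16
z = 4*8 = 32
ans = 16%5 = 1
ans = 1+1 = 2
z = 4+4 = 8
tmp = 16%2 = 0
tmp = 0%2 = 0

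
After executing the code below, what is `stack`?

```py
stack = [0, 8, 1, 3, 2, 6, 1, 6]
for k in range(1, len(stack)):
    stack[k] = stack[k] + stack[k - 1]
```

[0, 8, 9, 12, 14, 20, 21, 27]

k=1: stack[1] = 8+0 = 8 → [0, 8, 1, 3, 2, 6, 1, 6]
k=2: stack[2] = 1+8 = 9 → [0, 8, 9, 3, 2, 6, 1, 6]
k=3: stack[3] = 3+9 = 12 → [0, 8, 9, 12, 2, 6, 1, 6]
k=4: stack[4] = 2+12 = 14 → [0, 8, 9, 12, 14, 6, 1, 6]
k=5: stack[5] = 6+14 = 20 → [0, 8, 9, 12, 14, 20, 1, 6]
k=6: stack[6] = 1+20 = 21 → [0, 8, 9, 12, 14, 20, 21, 6]
k=7: stack[7] = 6+21 = 27 → [0, 8, 9, 12, 14, 20, 21, 27]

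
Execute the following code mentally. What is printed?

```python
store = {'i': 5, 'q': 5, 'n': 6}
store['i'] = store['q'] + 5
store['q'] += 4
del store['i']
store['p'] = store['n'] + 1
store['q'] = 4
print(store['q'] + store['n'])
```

10

store['i'] = store['q']+5 = 10 → {'i': 10, 'q': 5, 'n': 6}
store['q'] = 5+4 = 9 → {'i': 10, 'q': 9, 'n': 6}
del 'i' → {'q': 9, 'n': 6}
store['p'] = store['n']+1 = 7 → {'q': 9, 'n': 6, 'p': 7}
store['q'] = 4 → {'q': 4, 'n': 6, 'p': 7}
store['q']+store['n'] = 4+6 = 10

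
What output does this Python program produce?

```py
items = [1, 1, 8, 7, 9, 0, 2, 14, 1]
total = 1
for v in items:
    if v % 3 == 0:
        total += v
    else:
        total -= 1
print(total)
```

v=1: not %3==0, total = 1-1 = 0
v=1: not %3==0, total = 0-1 = -1
v=8: not %3==0, total = (-1)-1 = -2
v=7: not %3==0, total = (-2)-1 = -3
v=9: %3==0, total = (-3)+9 = 6
v=0: %3==0, total = 6+0 = 6
v=2: not %3==0, total = 6-1 = 5
v=14: not %3==0, total = 5-1 = 4
v=1: not %3==0, total = 4-1 = 3

3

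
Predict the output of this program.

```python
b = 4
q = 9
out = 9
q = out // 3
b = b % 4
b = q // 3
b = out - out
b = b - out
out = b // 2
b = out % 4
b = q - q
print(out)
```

-5

q = 9//3 = 3
b = 4%4 = 0
b = 3//3 = 1
b = 9-9 = 0
b = 0-9 = -9
out = (-9)//2 = -5
b = (-5)%4 = 3
b = 3-3 = 0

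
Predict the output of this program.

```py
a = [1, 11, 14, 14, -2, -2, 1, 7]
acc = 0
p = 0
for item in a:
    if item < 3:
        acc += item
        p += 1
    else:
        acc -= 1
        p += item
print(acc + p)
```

44

item=1: <3, acc = 0+1 = 1; p=1
item=11: not <3, acc = 1-1 = 0; p=12
item=14: not <3, acc = 0-1 = -1; p=26
item=14: not <3, acc = (-1)-1 = -2; p=40
item=-2: <3, acc = (-2)+(-2) = -4; p=41
item=-2: <3, acc = (-4)+(-2) = -6; p=42
item=1: <3, acc = (-6)+1 = -5; p=43
item=7: not <3, acc = (-5)-1 = -6; p=50
acc+p = (-6)+50 = 44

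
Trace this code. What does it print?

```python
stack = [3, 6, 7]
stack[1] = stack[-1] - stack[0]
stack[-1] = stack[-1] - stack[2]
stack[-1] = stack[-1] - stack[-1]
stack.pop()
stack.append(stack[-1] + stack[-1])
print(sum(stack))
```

15

stack[1] = stack[-1]-stack[0] = 7-3 = 4 → [3, 4, 7]
stack[-1] = stack[-1]-stack[2] = 7-7 = 0 → [3, 4, 0]
stack[-1] = stack[-1]-stack[-1] = 0-0 = 0 → [3, 4, 0]
pop() removes 0 → [3, 4]
append stack[-1]+stack[-1] = 4+4 = 8 → [3, 4, 8]
sum = 15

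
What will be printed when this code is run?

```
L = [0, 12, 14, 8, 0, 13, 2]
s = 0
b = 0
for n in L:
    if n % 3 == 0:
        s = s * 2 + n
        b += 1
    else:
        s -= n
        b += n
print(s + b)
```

5

n=0: %3==0, s = 0*2+0 = 0; b=1
n=12: %3==0, s = 0*2+12 = 12; b=2
n=14: not %3==0, s = 12-14 = -2; b=16
n=8: not %3==0, s = (-2)-8 = -10; b=24
n=0: %3==0, s = (-10)*2+0 = -20; b=25
n=13: not %3==0, s = (-20)-13 = -33; b=38
n=2: not %3==0, s = (-33)-2 = -35; b=40
s+b = (-35)+40 = 5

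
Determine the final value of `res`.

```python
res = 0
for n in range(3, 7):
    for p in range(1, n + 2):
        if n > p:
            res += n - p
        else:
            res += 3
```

58

n=3,p=1: 3>1, res = 0+2 = 2
n=3,p=2: 3>2, res = 2+1 = 3
n=3,p=3: not 3>3, res = 3+3 = 6
n=3,p=4: not 3>4, res = 6+3 = 9
n=4,p=1: 4>1, res = 9+3 = 12
n=4,p=2: 4>2, res = 12+2 = 14
n=4,p=3: 4>3, res = 14+1 = 15
n=4,p=4: not 4>4, res = 15+3 = 18
n=4,p=5: not 4>5, res = 18+3 = 21
n=5,p=1: 5>1, res = 21+4 = 25
n=5,p=2: 5>2, res = 25+3 = 28
n=5,p=3: 5>3, res = 28+2 = 30
n=5,p=4: 5>4, res = 30+1 = 31
n=5,p=5: not 5>5, res = 31+3 = 34
n=5,p=6: not 5>6, res = 34+3 = 37
n=6,p=1: 6>1, res = 37+5 = 42
n=6,p=2: 6>2, res = 42+4 = 46
n=6,p=3: 6>3, res = 46+3 = 49
n=6,p=4: 6>4, res = 49+2 = 51
n=6,p=5: 6>5, res = 51+1 = 52
n=6,p=6: not 6>6, res = 52+3 = 55
n=6,p=7: not 6>7, res = 55+3 = 58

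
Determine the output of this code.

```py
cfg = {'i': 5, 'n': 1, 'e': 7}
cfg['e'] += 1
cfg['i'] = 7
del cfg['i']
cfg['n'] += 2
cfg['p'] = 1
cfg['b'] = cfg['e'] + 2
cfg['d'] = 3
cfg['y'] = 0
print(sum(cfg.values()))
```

cfg['e'] = 7+1 = 8 → {'i': 5, 'n': 1, 'e': 8}
cfg['i'] = 7 → {'i': 7, 'n': 1, 'e': 8}
del 'i' → {'n': 1, 'e': 8}
cfg['n'] = 1+2 = 3 → {'n': 3, 'e': 8}
cfg['p'] = 1 → {'n': 3, 'e': 8, 'p': 1}
cfg['b'] = cfg['e']+2 = 10 → {'n': 3, 'e': 8, 'p': 1, 'b': 10}
cfg['d'] = 3 → {'n': 3, 'e': 8, 'p': 1, 'b': 10, 'd': 3}
cfg['y'] = 0 → {'n': 3, 'e': 8, 'p': 1, 'b': 10, 'd': 3, 'y': 0}
sum of values = 25

25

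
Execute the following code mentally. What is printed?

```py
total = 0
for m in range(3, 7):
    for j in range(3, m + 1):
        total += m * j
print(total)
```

205

m=3,j=3: total = 0+9 = 9
m=4,j=3: total = 9+12 = 21
m=4,j=4: total = 21+16 = 37
m=5,j=3: total = 37+15 = 52
m=5,j=4: total = 52+20 = 72
m=5,j=5: total = 72+25 = 97
m=6,j=3: total = 97+18 = 115
m=6,j=4: total = 115+24 = 139
m=6,j=5: total = 139+30 = 169
m=6,j=6: total = 169+36 = 205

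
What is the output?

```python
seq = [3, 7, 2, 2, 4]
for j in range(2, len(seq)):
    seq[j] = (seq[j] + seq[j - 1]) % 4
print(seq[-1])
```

j=2: seq[2] = (2+7)%4 = 1 → [3, 7, 1, 2, 4]
j=3: seq[3] = (2+1)%4 = 3 → [3, 7, 1, 3, 4]
j=4: seq[4] = (4+3)%4 = 3 → [3, 7, 1, 3, 3]

3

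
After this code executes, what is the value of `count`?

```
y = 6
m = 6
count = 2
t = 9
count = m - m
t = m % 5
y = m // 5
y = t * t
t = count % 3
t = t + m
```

0

count = 6-6 = 0
t = 6%5 = 1
y = 6//5 = 1
y = 1*1 = 1
t = 0%3 = 0
t = 0+6 = 6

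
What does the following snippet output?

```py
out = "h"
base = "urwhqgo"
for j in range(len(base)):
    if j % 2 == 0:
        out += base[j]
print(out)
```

j=0: add 'u' → 'hu'
j=1: skip
j=2: add 'w' → 'huw'
j=3: skip
j=4: add 'q' → 'huwq'
j=5: skip
j=6: add 'o' → 'huwqo'

huwqo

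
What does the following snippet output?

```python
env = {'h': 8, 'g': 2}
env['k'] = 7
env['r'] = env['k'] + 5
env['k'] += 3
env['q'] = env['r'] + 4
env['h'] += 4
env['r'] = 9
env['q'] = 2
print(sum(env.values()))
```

env['k'] = 7 → {'h': 8, 'g': 2, 'k': 7}
env['r'] = env['k']+5 = 12 → {'h': 8, 'g': 2, 'k': 7, 'r': 12}
env['k'] = 7+3 = 10 → {'h': 8, 'g': 2, 'k': 10, 'r': 12}
env['q'] = env['r']+4 = 16 → {'h': 8, 'g': 2, 'k': 10, 'r': 12, 'q': 16}
env['h'] = 8+4 = 12 → {'h': 12, 'g': 2, 'k': 10, 'r': 12, 'q': 16}
env['r'] = 9 → {'h': 12, 'g': 2, 'k': 10, 'r': 9, 'q': 16}
env['q'] = 2 → {'h': 12, 'g': 2, 'k': 10, 'r': 9, 'q': 2}
sum of values = 35

35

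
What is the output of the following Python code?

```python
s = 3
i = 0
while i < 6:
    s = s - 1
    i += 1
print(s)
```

-3

i=0: s = 3-1 = 2
i=1: s = 2-1 = 1
i=2: s = 1-1 = 0
i=3: s = 0-1 = -1
i=4: s = (-1)-1 = -2
i=5: s = (-2)-1 = -3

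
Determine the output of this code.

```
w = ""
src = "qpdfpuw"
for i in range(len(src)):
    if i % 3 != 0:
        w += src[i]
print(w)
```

pdpu

i=0: skip
i=1: add 'p' → 'p'
i=2: add 'd' → 'pd'
i=3: skip
i=4: add 'p' → 'pdp'
i=5: add 'u' → 'pdpu'
i=6: skip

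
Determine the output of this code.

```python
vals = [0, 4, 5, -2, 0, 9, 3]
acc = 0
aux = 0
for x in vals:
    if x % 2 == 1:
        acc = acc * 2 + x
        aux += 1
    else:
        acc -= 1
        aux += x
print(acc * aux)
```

x=0: not odd, acc = 0-1 = -1; aux=0
x=4: not odd, acc = (-1)-1 = -2; aux=4
x=5: odd, acc = (-2)*2+5 = 1; aux=5
x=-2: not odd, acc = 1-1 = 0; aux=3
x=0: not odd, acc = 0-1 = -1; aux=3
x=9: odd, acc = (-1)*2+9 = 7; aux=4
x=3: odd, acc = 7*2+3 = 17; aux=5
acc*aux = 17*5 = 85

85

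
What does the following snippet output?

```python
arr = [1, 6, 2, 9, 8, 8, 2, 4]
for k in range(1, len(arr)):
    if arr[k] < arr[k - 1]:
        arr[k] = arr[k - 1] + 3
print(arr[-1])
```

21

k=1: 6>=1, unchanged → [1, 6, 2, 9, 8, 8, 2, 4]
k=2: 2<6, arr[2] = 6+3 = 9 → [1, 6, 9, 9, 8, 8, 2, 4]
k=3: 9>=9, unchanged → [1, 6, 9, 9, 8, 8, 2, 4]
k=4: 8<9, arr[4] = 9+3 = 12 → [1, 6, 9, 9, 12, 8, 2, 4]
k=5: 8<12, arr[5] = 12+3 = 15 → [1, 6, 9, 9, 12, 15, 2, 4]
k=6: 2<15, arr[6] = 15+3 = 18 → [1, 6, 9, 9, 12, 15, 18, 4]
k=7: 4<18, arr[7] = 18+3 = 21 → [1, 6, 9, 9, 12, 15, 18, 21]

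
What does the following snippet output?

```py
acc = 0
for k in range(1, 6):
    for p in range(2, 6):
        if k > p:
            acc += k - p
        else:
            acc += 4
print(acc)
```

66

k=1,p=2: not 1>2, acc = 0+4 = 4
k=1,p=3: not 1>3, acc = 4+4 = 8
k=1,p=4: not 1>4, acc = 8+4 = 12
k=1,p=5: not 1>5, acc = 12+4 = 16
k=2,p=2: not 2>2, acc = 16+4 = 20
k=2,p=3: not 2>3, acc = 20+4 = 24
k=2,p=4: not 2>4, acc = 24+4 = 28
k=2,p=5: not 2>5, acc = 28+4 = 32
k=3,p=2: 3>2, acc = 32+1 = 33
k=3,p=3: not 3>3, acc = 33+4 = 37
k=3,p=4: not 3>4, acc = 37+4 = 41
k=3,p=5: not 3>5, acc = 41+4 = 45
k=4,p=2: 4>2, acc = 45+2 = 47
k=4,p=3: 4>3, acc = 47+1 = 48
k=4,p=4: not 4>4, acc = 48+4 = 52
k=4,p=5: not 4>5, acc = 52+4 = 56
k=5,p=2: 5>2, acc = 56+3 = 59
k=5,p=3: 5>3, acc = 59+2 = 61
k=5,p=4: 5>4, acc = 61+1 = 62
k=5,p=5: not 5>5, acc = 62+4 = 66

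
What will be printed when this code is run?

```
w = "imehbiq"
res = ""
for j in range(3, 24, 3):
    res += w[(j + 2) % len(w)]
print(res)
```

imbihqe

j=3: add w[5]='i' → 'i'
j=6: add w[1]='m' → 'im'
j=9: add w[4]='b' → 'imb'
j=12: add w[0]='i' → 'imbi'
j=15: add w[3]='h' → 'imbih'
j=18: add w[6]='q' → 'imbihq'
j=21: add w[2]='e' → 'imbihqe'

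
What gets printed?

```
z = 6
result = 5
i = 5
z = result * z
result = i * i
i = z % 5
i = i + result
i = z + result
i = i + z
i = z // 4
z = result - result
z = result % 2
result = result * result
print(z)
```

1

z = 5*6 = 30
result = 5*5 = 25
i = 30%5 = 0
i = 0+25 = 25
i = 30+25 = 55
i = 55+30 = 85
i = 30//4 = 7
z = 25-25 = 0
z = 25%2 = 1
result = 25*25 = 625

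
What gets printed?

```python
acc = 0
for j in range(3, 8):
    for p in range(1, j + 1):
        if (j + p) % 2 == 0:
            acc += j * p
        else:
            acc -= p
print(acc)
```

232

j=3,p=1: even sum, acc = 0+3 = 3
j=3,p=2: odd sum, acc = 3-2 = 1
j=3,p=3: even sum, acc = 1+9 = 10
j=4,p=1: odd sum, acc = 10-1 = 9
j=4,p=2: even sum, acc = 9+8 = 17
j=4,p=3: odd sum, acc = 17-3 = 14
j=4,p=4: even sum, acc = 14+16 = 30
j=5,p=1: even sum, acc = 30+5 = 35
j=5,p=2: odd sum, acc = 35-2 = 33
j=5,p=3: even sum, acc = 33+15 = 48
j=5,p=4: odd sum, acc = 48-4 = 44
j=5,p=5: even sum, acc = 44+25 = 69
j=6,p=1: odd sum, acc = 69-1 = 68
j=6,p=2: even sum, acc = 68+12 = 80
j=6,p=3: odd sum, acc = 80-3 = 77
j=6,p=4: even sum, acc = 77+24 = 101
j=6,p=5: odd sum, acc = 101-5 = 96
j=6,p=6: even sum, acc = 96+36 = 132
j=7,p=1: even sum, acc = 132+7 = 139
j=7,p=2: odd sum, acc = 139-2 = 137
j=7,p=3: even sum, acc = 137+21 = 158
j=7,p=4: odd sum, acc = 158-4 = 154
j=7,p=5: even sum, acc = 154+35 = 189
j=7,p=6: odd sum, acc = 189-6 = 183
j=7,p=7: even sum, acc = 183+49 = 232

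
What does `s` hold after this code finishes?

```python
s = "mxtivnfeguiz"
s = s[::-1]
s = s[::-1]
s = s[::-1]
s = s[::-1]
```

reverse → 'ziugefnvitxm'
reverse → 'mxtivnfeguiz'
reverse → 'ziugefnvitxm'
reverse → 'mxtivnfeguiz'

'mxtivnfeguiz'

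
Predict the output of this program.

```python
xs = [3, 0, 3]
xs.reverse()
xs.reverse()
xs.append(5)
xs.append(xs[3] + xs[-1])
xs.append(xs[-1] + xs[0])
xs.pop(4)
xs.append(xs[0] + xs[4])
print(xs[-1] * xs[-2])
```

208

reverse → [3, 0, 3]
reverse → [3, 0, 3]
append 5 → [3, 0, 3, 5]
append xs[3]+xs[-1] = 5+5 = 10 → [3, 0, 3, 5, 10]
append xs[-1]+xs[0] = 10+3 = 13 → [3, 0, 3, 5, 10, 13]
pop(4) removes 10 → [3, 0, 3, 5, 13]
append xs[0]+xs[4] = 3+13 = 16 → [3, 0, 3, 5, 13, 16]
xs[-1]*xs[-2] = 16*13 = 208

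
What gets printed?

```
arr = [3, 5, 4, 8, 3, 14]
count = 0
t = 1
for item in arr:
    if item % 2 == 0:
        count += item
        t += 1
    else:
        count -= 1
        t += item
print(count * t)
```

345

item=3: not even, count = 0-1 = -1; t=4
item=5: not even, count = (-1)-1 = -2; t=9
item=4: even, count = (-2)+4 = 2; t=10
item=8: even, count = 2+8 = 10; t=11
item=3: not even, count = 10-1 = 9; t=14
item=14: even, count = 9+14 = 23; t=15
count*t = 23*15 = 345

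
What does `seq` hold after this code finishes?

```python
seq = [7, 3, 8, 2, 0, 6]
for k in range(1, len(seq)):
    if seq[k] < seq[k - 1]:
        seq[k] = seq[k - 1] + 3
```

[7, 10, 13, 16, 19, 22]

k=1: 3<7, seq[1] = 7+3 = 10 → [7, 10, 8, 2, 0, 6]
k=2: 8<10, seq[2] = 10+3 = 13 → [7, 10, 13, 2, 0, 6]
k=3: 2<13, seq[3] = 13+3 = 16 → [7, 10, 13, 16, 0, 6]
k=4: 0<16, seq[4] = 16+3 = 19 → [7, 10, 13, 16, 19, 6]
k=5: 6<19, seq[5] = 19+3 = 22 → [7, 10, 13, 16, 19, 22]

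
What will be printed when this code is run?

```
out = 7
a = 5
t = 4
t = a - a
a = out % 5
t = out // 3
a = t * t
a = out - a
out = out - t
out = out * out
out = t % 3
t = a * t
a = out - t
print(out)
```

2

t = 5-5 = 0
a = 7%5 = 2
t = 7//3 = 2
a = 2*2 = 4
a = 7-4 = 3
out = 7-2 = 5
out = 5*5 = 25
out = 2%3 = 2
t = 3*2 = 6
a = 2-6 = -4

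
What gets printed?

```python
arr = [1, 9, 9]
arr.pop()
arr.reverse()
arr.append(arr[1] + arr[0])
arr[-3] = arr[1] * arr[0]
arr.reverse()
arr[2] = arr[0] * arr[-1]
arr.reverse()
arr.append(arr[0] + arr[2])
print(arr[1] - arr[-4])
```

-89

pop() removes 9 → [1, 9]
reverse → [9, 1]
append arr[1]+arr[0] = 1+9 = 10 → [9, 1, 10]
arr[-3] = arr[1]*arr[0] = 1*9 = 9 → [9, 1, 10]
reverse → [10, 1, 9]
arr[2] = arr[0]*arr[-1] = 10*9 = 90 → [10, 1, 90]
reverse → [90, 1, 10]
append arr[0]+arr[2] = 90+10 = 100 → [90, 1, 10, 100]
arr[1]-arr[-4] = 1-90 = -89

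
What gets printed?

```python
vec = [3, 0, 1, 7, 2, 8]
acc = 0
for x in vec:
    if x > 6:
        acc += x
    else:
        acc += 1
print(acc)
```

19

x=3: not >6, acc = 0+1 = 1
x=0: not >6, acc = 1+1 = 2
x=1: not >6, acc = 2+1 = 3
x=7: >6, acc = 3+7 = 10
x=2: not >6, acc = 10+1 = 11
x=8: >6, acc = 11+8 = 19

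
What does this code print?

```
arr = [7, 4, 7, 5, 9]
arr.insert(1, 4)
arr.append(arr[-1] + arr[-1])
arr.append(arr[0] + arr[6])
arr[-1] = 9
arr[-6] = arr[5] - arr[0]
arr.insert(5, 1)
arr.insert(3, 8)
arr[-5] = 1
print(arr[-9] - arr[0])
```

-3

insert 4 at 1 → [7, 4, 4, 7, 5, 9]
append arr[-1]+arr[-1] = 9+9 = 18 → [7, 4, 4, 7, 5, 9, 18]
append arr[0]+arr[6] = 7+18 = 25 → [7, 4, 4, 7, 5, 9, 18, 25]
arr[-1] = 9 → [7, 4, 4, 7, 5, 9, 18, 9]
arr[-6] = arr[5]-arr[0] = 9-7 = 2 → [7, 4, 2, 7, 5, 9, 18, 9]
insert 1 at 5 → [7, 4, 2, 7, 5, 1, 9, 18, 9]
insert 8 at 3 → [7, 4, 2, 8, 7, 5, 1, 9, 18, 9]
arr[-5] = 1 → [7, 4, 2, 8, 7, 1, 1, 9, 18, 9]
arr[-9]-arr[0] = 4-7 = -3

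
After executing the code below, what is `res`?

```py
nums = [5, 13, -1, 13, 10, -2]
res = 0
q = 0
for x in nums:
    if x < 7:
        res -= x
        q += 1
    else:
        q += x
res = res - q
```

x=5: <7, res = 0-5 = -5; q=1
x=13: not <7; q=14
x=-1: <7, res = (-5)-(-1) = -4; q=15
x=13: not <7; q=28
x=10: not <7; q=38
x=-2: <7, res = (-4)-(-2) = -2; q=39
res-q = (-2)-39 = -41

-41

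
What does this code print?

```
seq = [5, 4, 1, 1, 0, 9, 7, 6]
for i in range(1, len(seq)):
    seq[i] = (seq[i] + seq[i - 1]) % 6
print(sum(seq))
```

i=1: seq[1] = (4+5)%6 = 3 → [5, 3, 1, 1, 0, 9, 7, 6]
i=2: seq[2] = (1+3)%6 = 4 → [5, 3, 4, 1, 0, 9, 7, 6]
i=3: seq[3] = (1+4)%6 = 5 → [5, 3, 4, 5, 0, 9, 7, 6]
i=4: seq[4] = (0+5)%6 = 5 → [5, 3, 4, 5, 5, 9, 7, 6]
i=5: seq[5] = (9+5)%6 = 2 → [5, 3, 4, 5, 5, 2, 7, 6]
i=6: seq[6] = (7+2)%6 = 3 → [5, 3, 4, 5, 5, 2, 3, 6]
i=7: seq[7] = (6+3)%6 = 3 → [5, 3, 4, 5, 5, 2, 3, 3]
sum = 30

30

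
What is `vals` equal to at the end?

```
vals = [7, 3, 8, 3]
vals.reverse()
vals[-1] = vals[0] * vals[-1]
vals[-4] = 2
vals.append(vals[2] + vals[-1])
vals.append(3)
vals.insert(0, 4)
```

[4, 2, 8, 3, 21, 24, 3]

reverse → [3, 8, 3, 7]
vals[-1] = vals[0]*vals[-1] = 3*7 = 21 → [3, 8, 3, 21]
vals[-4] = 2 → [2, 8, 3, 21]
append vals[2]+vals[-1] = 3+21 = 24 → [2, 8, 3, 21, 24]
append 3 → [2, 8, 3, 21, 24, 3]
insert 4 at 0 → [4, 2, 8, 3, 21, 24, 3]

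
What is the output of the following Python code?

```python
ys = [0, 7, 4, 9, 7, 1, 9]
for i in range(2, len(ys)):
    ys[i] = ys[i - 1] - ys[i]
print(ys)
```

[0, 7, 3, -6, -13, -14, -23]

i=2: ys[2] = 7-4 = 3 → [0, 7, 3, 9, 7, 1, 9]
i=3: ys[3] = 3-9 = -6 → [0, 7, 3, -6, 7, 1, 9]
i=4: ys[4] = (-6)-7 = -13 → [0, 7, 3, -6, -13, 1, 9]
i=5: ys[5] = (-13)-1 = -14 → [0, 7, 3, -6, -13, -14, 9]
i=6: ys[6] = (-14)-9 = -23 → [0, 7, 3, -6, -13, -14, -23]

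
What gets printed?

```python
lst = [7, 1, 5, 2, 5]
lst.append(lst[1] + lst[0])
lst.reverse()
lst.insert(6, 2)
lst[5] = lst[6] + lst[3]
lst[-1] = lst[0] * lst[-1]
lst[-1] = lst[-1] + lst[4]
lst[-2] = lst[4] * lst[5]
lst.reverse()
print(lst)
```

append lst[1]+lst[0] = 1+7 = 8 → [7, 1, 5, 2, 5, 8]
reverse → [8, 5, 2, 5, 1, 7]
insert 2 at 6 → [8, 5, 2, 5, 1, 7, 2]
lst[5] = lst[6]+lst[3] = 2+5 = 7 → [8, 5, 2, 5, 1, 7, 2]
lst[-1] = lst[0]*lst[-1] = 8*2 = 16 → [8, 5, 2, 5, 1, 7, 16]
lst[-1] = lst[-1]+lst[4] = 16+1 = 17 → [8, 5, 2, 5, 1, 7, 17]
lst[-2] = lst[4]*lst[5] = 1*7 = 7 → [8, 5, 2, 5, 1, 7, 17]
reverse → [17, 7, 1, 5, 2, 5, 8]

[17, 7, 1, 5, 2, 5, 8]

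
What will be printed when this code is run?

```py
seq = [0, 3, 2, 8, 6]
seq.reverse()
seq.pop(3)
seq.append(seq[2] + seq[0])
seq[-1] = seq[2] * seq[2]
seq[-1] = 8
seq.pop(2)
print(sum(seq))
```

reverse → [6, 8, 2, 3, 0]
pop(3) removes 3 → [6, 8, 2, 0]
append seq[2]+seq[0] = 2+6 = 8 → [6, 8, 2, 0, 8]
seq[-1] = seq[2]*seq[2] = 2*2 = 4 → [6, 8, 2, 0, 4]
seq[-1] = 8 → [6, 8, 2, 0, 8]
pop(2) removes 2 → [6, 8, 0, 8]
sum = 22

22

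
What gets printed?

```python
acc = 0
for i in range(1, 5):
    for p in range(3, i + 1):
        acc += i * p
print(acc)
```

37

i=3,p=3: acc = 0+9 = 9
i=4,p=3: acc = 9+12 = 21
i=4,p=4: acc = 21+16 = 37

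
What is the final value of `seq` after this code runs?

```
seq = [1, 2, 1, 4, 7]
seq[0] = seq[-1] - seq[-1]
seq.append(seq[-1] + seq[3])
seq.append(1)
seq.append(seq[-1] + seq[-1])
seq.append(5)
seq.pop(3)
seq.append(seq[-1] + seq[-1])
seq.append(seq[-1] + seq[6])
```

[0, 2, 1, 7, 11, 1, 2, 5, 10, 12]

seq[0] = seq[-1]-seq[-1] = 7-7 = 0 → [0, 2, 1, 4, 7]
append seq[-1]+seq[3] = 7+4 = 11 → [0, 2, 1, 4, 7, 11]
append 1 → [0, 2, 1, 4, 7, 11, 1]
append seq[-1]+seq[-1] = 1+1 = 2 → [0, 2, 1, 4, 7, 11, 1, 2]
append 5 → [0, 2, 1, 4, 7, 11, 1, 2, 5]
pop(3) removes 4 → [0, 2, 1, 7, 11, 1, 2, 5]
append seq[-1]+seq[-1] = 5+5 = 10 → [0, 2, 1, 7, 11, 1, 2, 5, 10]
append seq[-1]+seq[6] = 10+2 = 12 → [0, 2, 1, 7, 11, 1, 2, 5, 10, 12]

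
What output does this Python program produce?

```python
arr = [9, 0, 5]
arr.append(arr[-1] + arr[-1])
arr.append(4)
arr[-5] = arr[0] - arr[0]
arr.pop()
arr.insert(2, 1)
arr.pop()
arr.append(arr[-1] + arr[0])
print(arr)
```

append arr[-1]+arr[-1] = 5+5 = 10 → [9, 0, 5, 10]
append 4 → [9, 0, 5, 10, 4]
arr[-5] = arr[0]-arr[0] = 9-9 = 0 → [0, 0, 5, 10, 4]
pop() removes 4 → [0, 0, 5, 10]
insert 1 at 2 → [0, 0, 1, 5, 10]
pop() removes 10 → [0, 0, 1, 5]
append arr[-1]+arr[0] = 5+0 = 5 → [0, 0, 1, 5, 5]

[0, 0, 1, 5, 5]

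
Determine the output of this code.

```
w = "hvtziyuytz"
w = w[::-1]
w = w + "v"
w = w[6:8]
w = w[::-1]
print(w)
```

reverse → 'ztyuyiztvh'
+ 'v' → 'ztyuyiztvhv'
slice [6:8] → 'zt'
reverse → 'tz'

tz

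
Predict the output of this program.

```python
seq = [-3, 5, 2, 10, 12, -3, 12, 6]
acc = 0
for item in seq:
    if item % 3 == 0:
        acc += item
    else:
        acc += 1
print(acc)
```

27

item=-3: %3==0, acc = 0+(-3) = -3
item=5: not %3==0, acc = (-3)+1 = -2
item=2: not %3==0, acc = (-2)+1 = -1
item=10: not %3==0, acc = (-1)+1 = 0
item=12: %3==0, acc = 0+12 = 12
item=-3: %3==0, acc = 12+(-3) = 9
item=12: %3==0, acc = 9+12 = 21
item=6: %3==0, acc = 21+6 = 27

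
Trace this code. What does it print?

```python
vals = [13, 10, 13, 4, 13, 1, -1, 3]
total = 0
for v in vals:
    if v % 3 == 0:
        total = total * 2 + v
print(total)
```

3

v=13: not %3==0
v=10: not %3==0
v=13: not %3==0
v=4: not %3==0
v=13: not %3==0
v=1: not %3==0
v=-1: not %3==0
v=3: %3==0, total = 0*2+3 = 3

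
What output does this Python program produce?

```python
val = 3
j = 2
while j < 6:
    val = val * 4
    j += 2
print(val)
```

j=2: val = 3*4 = 12
j=4: val = 12*4 = 48

48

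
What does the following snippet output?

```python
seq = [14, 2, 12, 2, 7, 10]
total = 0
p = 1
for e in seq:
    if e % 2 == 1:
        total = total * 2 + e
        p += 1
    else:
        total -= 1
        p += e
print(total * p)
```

e=14: not odd, total = 0-1 = -1; p=15
e=2: not odd, total = (-1)-1 = -2; p=17
e=12: not odd, total = (-2)-1 = -3; p=29
e=2: not odd, total = (-3)-1 = -4; p=31
e=7: odd, total = (-4)*2+7 = -1; p=32
e=10: not odd, total = (-1)-1 = -2; p=42
total*p = (-2)*42 = -84

-84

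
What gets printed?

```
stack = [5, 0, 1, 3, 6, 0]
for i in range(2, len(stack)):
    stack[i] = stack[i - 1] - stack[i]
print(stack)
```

i=2: stack[2] = 0-1 = -1 → [5, 0, -1, 3, 6, 0]
i=3: stack[3] = (-1)-3 = -4 → [5, 0, -1, -4, 6, 0]
i=4: stack[4] = (-4)-6 = -10 → [5, 0, -1, -4, -10, 0]
i=5: stack[5] = (-10)-0 = -10 → [5, 0, -1, -4, -10, -10]

[5, 0, -1, -4, -10, -10]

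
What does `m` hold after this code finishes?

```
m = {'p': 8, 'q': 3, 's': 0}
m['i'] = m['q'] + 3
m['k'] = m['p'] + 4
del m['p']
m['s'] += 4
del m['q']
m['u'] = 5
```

{'s': 4, 'i': 6, 'k': 12, 'u': 5}

m['i'] = m['q']+3 = 6 → {'p': 8, 'q': 3, 's': 0, 'i': 6}
m['k'] = m['p']+4 = 12 → {'p': 8, 'q': 3, 's': 0, 'i': 6, 'k': 12}
del 'p' → {'q': 3, 's': 0, 'i': 6, 'k': 12}
m['s'] = 0+4 = 4 → {'q': 3, 's': 4, 'i': 6, 'k': 12}
del 'q' → {'s': 4, 'i': 6, 'k': 12}
m['u'] = 5 → {'s': 4, 'i': 6, 'k': 12, 'u': 5}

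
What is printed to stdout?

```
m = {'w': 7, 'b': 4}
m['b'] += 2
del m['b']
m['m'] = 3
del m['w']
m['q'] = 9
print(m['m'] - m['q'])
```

m['b'] = 4+2 = 6 → {'w': 7, 'b': 6}
del 'b' → {'w': 7}
m['m'] = 3 → {'w': 7, 'm': 3}
del 'w' → {'m': 3}
m['q'] = 9 → {'m': 3, 'q': 9}
m['m']-m['q'] = 3-9 = -6

-6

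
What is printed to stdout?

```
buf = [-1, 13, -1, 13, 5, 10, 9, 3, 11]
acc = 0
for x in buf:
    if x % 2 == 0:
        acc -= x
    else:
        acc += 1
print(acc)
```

x=-1: not even, acc = 0+1 = 1
x=13: not even, acc = 1+1 = 2
x=-1: not even, acc = 2+1 = 3
x=13: not even, acc = 3+1 = 4
x=5: not even, acc = 4+1 = 5
x=10: even, acc = 5-10 = -5
x=9: not even, acc = (-5)+1 = -4
x=3: not even, acc = (-4)+1 = -3
x=11: not even, acc = (-3)+1 = -2

-2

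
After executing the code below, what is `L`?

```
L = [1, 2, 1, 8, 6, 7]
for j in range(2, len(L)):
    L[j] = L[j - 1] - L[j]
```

[1, 2, 1, -7, -13, -20]

j=2: L[2] = 2-1 = 1 → [1, 2, 1, 8, 6, 7]
j=3: L[3] = 1-8 = -7 → [1, 2, 1, -7, 6, 7]
j=4: L[4] = (-7)-6 = -13 → [1, 2, 1, -7, -13, 7]
j=5: L[5] = (-13)-7 = -20 → [1, 2, 1, -7, -13, -20]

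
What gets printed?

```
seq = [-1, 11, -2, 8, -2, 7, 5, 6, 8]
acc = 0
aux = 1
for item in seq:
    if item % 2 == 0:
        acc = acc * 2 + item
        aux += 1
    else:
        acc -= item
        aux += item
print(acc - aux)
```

item=-1: not even, acc = 0-(-1) = 1; aux=0
item=11: not even, acc = 1-11 = -10; aux=11
item=-2: even, acc = (-10)*2+(-2) = -22; aux=12
item=8: even, acc = (-22)*2+8 = -36; aux=13
item=-2: even, acc = (-36)*2+(-2) = -74; aux=14
item=7: not even, acc = (-74)-7 = -81; aux=21
item=5: not even, acc = (-81)-5 = -86; aux=26
item=6: even, acc = (-86)*2+6 = -166; aux=27
item=8: even, acc = (-166)*2+8 = -324; aux=28
acc-aux = (-324)-28 = -352

-352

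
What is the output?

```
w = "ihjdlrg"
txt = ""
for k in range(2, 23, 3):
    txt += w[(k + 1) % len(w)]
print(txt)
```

dgjrhli

k=2: add w[3]='d' → 'd'
k=5: add w[6]='g' → 'dg'
k=8: add w[2]='j' → 'dgj'
k=11: add w[5]='r' → 'dgjr'
k=14: add w[1]='h' → 'dgjrh'
k=17: add w[4]='l' → 'dgjrhl'
k=20: add w[0]='i' → 'dgjrhli'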